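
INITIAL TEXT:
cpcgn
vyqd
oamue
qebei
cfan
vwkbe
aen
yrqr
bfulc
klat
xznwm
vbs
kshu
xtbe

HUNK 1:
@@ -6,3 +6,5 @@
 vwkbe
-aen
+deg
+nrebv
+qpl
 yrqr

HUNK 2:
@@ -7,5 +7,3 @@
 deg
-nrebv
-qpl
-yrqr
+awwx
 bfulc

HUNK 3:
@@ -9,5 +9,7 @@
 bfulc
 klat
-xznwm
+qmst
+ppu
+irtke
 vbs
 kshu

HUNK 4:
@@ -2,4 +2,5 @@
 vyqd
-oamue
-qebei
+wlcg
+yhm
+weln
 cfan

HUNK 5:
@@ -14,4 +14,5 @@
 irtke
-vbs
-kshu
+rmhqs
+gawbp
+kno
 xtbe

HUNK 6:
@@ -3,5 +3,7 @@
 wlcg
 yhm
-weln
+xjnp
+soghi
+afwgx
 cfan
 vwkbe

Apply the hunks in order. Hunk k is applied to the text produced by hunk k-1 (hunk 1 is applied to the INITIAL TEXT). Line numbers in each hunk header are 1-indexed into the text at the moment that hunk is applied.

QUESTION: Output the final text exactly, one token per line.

Hunk 1: at line 6 remove [aen] add [deg,nrebv,qpl] -> 16 lines: cpcgn vyqd oamue qebei cfan vwkbe deg nrebv qpl yrqr bfulc klat xznwm vbs kshu xtbe
Hunk 2: at line 7 remove [nrebv,qpl,yrqr] add [awwx] -> 14 lines: cpcgn vyqd oamue qebei cfan vwkbe deg awwx bfulc klat xznwm vbs kshu xtbe
Hunk 3: at line 9 remove [xznwm] add [qmst,ppu,irtke] -> 16 lines: cpcgn vyqd oamue qebei cfan vwkbe deg awwx bfulc klat qmst ppu irtke vbs kshu xtbe
Hunk 4: at line 2 remove [oamue,qebei] add [wlcg,yhm,weln] -> 17 lines: cpcgn vyqd wlcg yhm weln cfan vwkbe deg awwx bfulc klat qmst ppu irtke vbs kshu xtbe
Hunk 5: at line 14 remove [vbs,kshu] add [rmhqs,gawbp,kno] -> 18 lines: cpcgn vyqd wlcg yhm weln cfan vwkbe deg awwx bfulc klat qmst ppu irtke rmhqs gawbp kno xtbe
Hunk 6: at line 3 remove [weln] add [xjnp,soghi,afwgx] -> 20 lines: cpcgn vyqd wlcg yhm xjnp soghi afwgx cfan vwkbe deg awwx bfulc klat qmst ppu irtke rmhqs gawbp kno xtbe

Answer: cpcgn
vyqd
wlcg
yhm
xjnp
soghi
afwgx
cfan
vwkbe
deg
awwx
bfulc
klat
qmst
ppu
irtke
rmhqs
gawbp
kno
xtbe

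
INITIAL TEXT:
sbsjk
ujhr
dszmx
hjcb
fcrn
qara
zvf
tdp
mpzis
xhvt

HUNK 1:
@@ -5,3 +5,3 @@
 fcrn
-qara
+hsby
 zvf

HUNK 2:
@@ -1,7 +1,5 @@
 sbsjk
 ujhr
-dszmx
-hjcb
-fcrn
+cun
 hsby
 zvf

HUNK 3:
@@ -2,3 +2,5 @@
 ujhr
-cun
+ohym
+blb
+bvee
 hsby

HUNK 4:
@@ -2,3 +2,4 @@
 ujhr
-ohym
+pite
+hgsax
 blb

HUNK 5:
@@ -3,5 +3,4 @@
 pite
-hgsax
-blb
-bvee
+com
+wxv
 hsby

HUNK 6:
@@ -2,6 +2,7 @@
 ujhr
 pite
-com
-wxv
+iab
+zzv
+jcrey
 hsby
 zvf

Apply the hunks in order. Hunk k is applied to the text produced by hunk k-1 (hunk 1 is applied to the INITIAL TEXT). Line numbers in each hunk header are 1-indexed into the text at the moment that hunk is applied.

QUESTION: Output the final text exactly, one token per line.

Answer: sbsjk
ujhr
pite
iab
zzv
jcrey
hsby
zvf
tdp
mpzis
xhvt

Derivation:
Hunk 1: at line 5 remove [qara] add [hsby] -> 10 lines: sbsjk ujhr dszmx hjcb fcrn hsby zvf tdp mpzis xhvt
Hunk 2: at line 1 remove [dszmx,hjcb,fcrn] add [cun] -> 8 lines: sbsjk ujhr cun hsby zvf tdp mpzis xhvt
Hunk 3: at line 2 remove [cun] add [ohym,blb,bvee] -> 10 lines: sbsjk ujhr ohym blb bvee hsby zvf tdp mpzis xhvt
Hunk 4: at line 2 remove [ohym] add [pite,hgsax] -> 11 lines: sbsjk ujhr pite hgsax blb bvee hsby zvf tdp mpzis xhvt
Hunk 5: at line 3 remove [hgsax,blb,bvee] add [com,wxv] -> 10 lines: sbsjk ujhr pite com wxv hsby zvf tdp mpzis xhvt
Hunk 6: at line 2 remove [com,wxv] add [iab,zzv,jcrey] -> 11 lines: sbsjk ujhr pite iab zzv jcrey hsby zvf tdp mpzis xhvt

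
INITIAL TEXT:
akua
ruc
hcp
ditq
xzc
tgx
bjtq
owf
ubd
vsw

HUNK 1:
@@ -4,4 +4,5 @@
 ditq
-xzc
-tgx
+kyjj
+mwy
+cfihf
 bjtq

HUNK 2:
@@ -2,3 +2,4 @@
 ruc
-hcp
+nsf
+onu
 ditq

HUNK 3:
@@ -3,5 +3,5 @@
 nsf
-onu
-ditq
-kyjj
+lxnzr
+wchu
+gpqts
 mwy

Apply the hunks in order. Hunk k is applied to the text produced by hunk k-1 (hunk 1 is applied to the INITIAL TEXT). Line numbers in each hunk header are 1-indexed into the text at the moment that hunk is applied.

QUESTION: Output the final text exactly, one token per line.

Answer: akua
ruc
nsf
lxnzr
wchu
gpqts
mwy
cfihf
bjtq
owf
ubd
vsw

Derivation:
Hunk 1: at line 4 remove [xzc,tgx] add [kyjj,mwy,cfihf] -> 11 lines: akua ruc hcp ditq kyjj mwy cfihf bjtq owf ubd vsw
Hunk 2: at line 2 remove [hcp] add [nsf,onu] -> 12 lines: akua ruc nsf onu ditq kyjj mwy cfihf bjtq owf ubd vsw
Hunk 3: at line 3 remove [onu,ditq,kyjj] add [lxnzr,wchu,gpqts] -> 12 lines: akua ruc nsf lxnzr wchu gpqts mwy cfihf bjtq owf ubd vsw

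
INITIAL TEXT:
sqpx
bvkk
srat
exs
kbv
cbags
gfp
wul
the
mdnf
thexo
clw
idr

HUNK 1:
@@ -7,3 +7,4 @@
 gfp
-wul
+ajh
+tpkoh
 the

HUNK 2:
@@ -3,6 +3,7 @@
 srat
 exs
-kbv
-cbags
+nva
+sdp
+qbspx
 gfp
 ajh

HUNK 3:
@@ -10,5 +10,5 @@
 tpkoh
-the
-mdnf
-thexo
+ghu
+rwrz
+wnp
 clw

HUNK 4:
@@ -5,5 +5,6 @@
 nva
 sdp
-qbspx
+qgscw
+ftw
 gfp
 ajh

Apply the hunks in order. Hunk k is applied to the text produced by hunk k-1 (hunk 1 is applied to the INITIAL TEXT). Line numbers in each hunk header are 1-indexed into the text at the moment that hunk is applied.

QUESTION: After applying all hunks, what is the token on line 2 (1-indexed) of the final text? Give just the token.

Hunk 1: at line 7 remove [wul] add [ajh,tpkoh] -> 14 lines: sqpx bvkk srat exs kbv cbags gfp ajh tpkoh the mdnf thexo clw idr
Hunk 2: at line 3 remove [kbv,cbags] add [nva,sdp,qbspx] -> 15 lines: sqpx bvkk srat exs nva sdp qbspx gfp ajh tpkoh the mdnf thexo clw idr
Hunk 3: at line 10 remove [the,mdnf,thexo] add [ghu,rwrz,wnp] -> 15 lines: sqpx bvkk srat exs nva sdp qbspx gfp ajh tpkoh ghu rwrz wnp clw idr
Hunk 4: at line 5 remove [qbspx] add [qgscw,ftw] -> 16 lines: sqpx bvkk srat exs nva sdp qgscw ftw gfp ajh tpkoh ghu rwrz wnp clw idr
Final line 2: bvkk

Answer: bvkk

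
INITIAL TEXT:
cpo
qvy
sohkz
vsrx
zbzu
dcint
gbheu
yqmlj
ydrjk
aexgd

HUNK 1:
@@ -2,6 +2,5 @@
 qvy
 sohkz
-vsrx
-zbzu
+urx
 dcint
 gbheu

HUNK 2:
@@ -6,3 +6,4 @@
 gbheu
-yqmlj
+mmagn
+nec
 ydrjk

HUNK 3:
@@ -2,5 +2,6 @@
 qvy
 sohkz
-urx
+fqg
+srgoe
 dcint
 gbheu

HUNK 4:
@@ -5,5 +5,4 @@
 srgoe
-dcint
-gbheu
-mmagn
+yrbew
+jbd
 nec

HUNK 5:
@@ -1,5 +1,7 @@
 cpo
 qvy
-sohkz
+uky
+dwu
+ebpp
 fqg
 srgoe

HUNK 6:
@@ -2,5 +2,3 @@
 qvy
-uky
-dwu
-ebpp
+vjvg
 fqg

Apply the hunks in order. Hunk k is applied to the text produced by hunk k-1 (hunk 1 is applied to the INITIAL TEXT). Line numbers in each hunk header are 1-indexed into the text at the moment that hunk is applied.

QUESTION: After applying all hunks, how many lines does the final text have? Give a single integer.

Hunk 1: at line 2 remove [vsrx,zbzu] add [urx] -> 9 lines: cpo qvy sohkz urx dcint gbheu yqmlj ydrjk aexgd
Hunk 2: at line 6 remove [yqmlj] add [mmagn,nec] -> 10 lines: cpo qvy sohkz urx dcint gbheu mmagn nec ydrjk aexgd
Hunk 3: at line 2 remove [urx] add [fqg,srgoe] -> 11 lines: cpo qvy sohkz fqg srgoe dcint gbheu mmagn nec ydrjk aexgd
Hunk 4: at line 5 remove [dcint,gbheu,mmagn] add [yrbew,jbd] -> 10 lines: cpo qvy sohkz fqg srgoe yrbew jbd nec ydrjk aexgd
Hunk 5: at line 1 remove [sohkz] add [uky,dwu,ebpp] -> 12 lines: cpo qvy uky dwu ebpp fqg srgoe yrbew jbd nec ydrjk aexgd
Hunk 6: at line 2 remove [uky,dwu,ebpp] add [vjvg] -> 10 lines: cpo qvy vjvg fqg srgoe yrbew jbd nec ydrjk aexgd
Final line count: 10

Answer: 10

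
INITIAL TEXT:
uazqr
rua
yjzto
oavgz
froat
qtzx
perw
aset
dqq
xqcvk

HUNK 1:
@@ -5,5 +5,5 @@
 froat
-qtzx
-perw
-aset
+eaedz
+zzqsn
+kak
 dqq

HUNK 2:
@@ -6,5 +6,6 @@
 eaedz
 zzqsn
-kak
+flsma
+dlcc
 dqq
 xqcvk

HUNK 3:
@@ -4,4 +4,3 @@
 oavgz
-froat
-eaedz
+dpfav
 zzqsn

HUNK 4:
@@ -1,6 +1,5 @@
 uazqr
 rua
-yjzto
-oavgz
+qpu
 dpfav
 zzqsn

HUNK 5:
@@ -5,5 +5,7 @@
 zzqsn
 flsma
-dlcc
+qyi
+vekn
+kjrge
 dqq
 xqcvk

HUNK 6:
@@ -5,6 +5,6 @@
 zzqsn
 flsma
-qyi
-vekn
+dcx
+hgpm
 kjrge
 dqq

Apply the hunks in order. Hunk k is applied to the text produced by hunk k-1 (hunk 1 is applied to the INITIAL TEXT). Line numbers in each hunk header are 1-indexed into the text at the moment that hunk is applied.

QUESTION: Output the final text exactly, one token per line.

Hunk 1: at line 5 remove [qtzx,perw,aset] add [eaedz,zzqsn,kak] -> 10 lines: uazqr rua yjzto oavgz froat eaedz zzqsn kak dqq xqcvk
Hunk 2: at line 6 remove [kak] add [flsma,dlcc] -> 11 lines: uazqr rua yjzto oavgz froat eaedz zzqsn flsma dlcc dqq xqcvk
Hunk 3: at line 4 remove [froat,eaedz] add [dpfav] -> 10 lines: uazqr rua yjzto oavgz dpfav zzqsn flsma dlcc dqq xqcvk
Hunk 4: at line 1 remove [yjzto,oavgz] add [qpu] -> 9 lines: uazqr rua qpu dpfav zzqsn flsma dlcc dqq xqcvk
Hunk 5: at line 5 remove [dlcc] add [qyi,vekn,kjrge] -> 11 lines: uazqr rua qpu dpfav zzqsn flsma qyi vekn kjrge dqq xqcvk
Hunk 6: at line 5 remove [qyi,vekn] add [dcx,hgpm] -> 11 lines: uazqr rua qpu dpfav zzqsn flsma dcx hgpm kjrge dqq xqcvk

Answer: uazqr
rua
qpu
dpfav
zzqsn
flsma
dcx
hgpm
kjrge
dqq
xqcvk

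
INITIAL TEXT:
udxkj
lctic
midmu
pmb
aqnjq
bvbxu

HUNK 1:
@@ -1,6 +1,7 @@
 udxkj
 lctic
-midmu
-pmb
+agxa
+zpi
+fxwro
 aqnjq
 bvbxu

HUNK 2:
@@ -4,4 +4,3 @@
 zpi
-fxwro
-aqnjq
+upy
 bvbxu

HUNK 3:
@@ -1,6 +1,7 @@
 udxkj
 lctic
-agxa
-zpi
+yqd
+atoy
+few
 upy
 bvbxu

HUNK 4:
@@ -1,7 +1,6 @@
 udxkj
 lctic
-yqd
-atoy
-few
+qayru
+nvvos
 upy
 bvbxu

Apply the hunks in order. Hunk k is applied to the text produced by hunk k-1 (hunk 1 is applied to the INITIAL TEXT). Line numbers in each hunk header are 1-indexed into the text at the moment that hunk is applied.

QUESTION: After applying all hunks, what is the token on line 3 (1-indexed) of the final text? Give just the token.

Answer: qayru

Derivation:
Hunk 1: at line 1 remove [midmu,pmb] add [agxa,zpi,fxwro] -> 7 lines: udxkj lctic agxa zpi fxwro aqnjq bvbxu
Hunk 2: at line 4 remove [fxwro,aqnjq] add [upy] -> 6 lines: udxkj lctic agxa zpi upy bvbxu
Hunk 3: at line 1 remove [agxa,zpi] add [yqd,atoy,few] -> 7 lines: udxkj lctic yqd atoy few upy bvbxu
Hunk 4: at line 1 remove [yqd,atoy,few] add [qayru,nvvos] -> 6 lines: udxkj lctic qayru nvvos upy bvbxu
Final line 3: qayru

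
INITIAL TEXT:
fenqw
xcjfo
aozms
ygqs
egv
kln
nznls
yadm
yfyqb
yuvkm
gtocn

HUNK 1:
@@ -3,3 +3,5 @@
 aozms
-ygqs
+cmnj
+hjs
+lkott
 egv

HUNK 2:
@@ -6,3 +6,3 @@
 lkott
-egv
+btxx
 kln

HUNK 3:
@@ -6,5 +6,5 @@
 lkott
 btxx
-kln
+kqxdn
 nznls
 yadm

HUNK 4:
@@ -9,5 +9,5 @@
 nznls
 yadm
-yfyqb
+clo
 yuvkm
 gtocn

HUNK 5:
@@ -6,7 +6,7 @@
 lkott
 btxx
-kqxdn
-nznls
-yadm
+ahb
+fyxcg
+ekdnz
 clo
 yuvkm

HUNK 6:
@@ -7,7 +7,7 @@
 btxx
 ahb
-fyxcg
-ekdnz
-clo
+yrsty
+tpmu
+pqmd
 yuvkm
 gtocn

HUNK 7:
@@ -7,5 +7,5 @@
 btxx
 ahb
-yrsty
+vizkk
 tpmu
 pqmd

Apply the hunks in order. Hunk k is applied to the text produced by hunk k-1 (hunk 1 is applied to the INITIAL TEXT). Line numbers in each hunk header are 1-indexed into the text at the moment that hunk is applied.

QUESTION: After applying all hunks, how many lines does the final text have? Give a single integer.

Hunk 1: at line 3 remove [ygqs] add [cmnj,hjs,lkott] -> 13 lines: fenqw xcjfo aozms cmnj hjs lkott egv kln nznls yadm yfyqb yuvkm gtocn
Hunk 2: at line 6 remove [egv] add [btxx] -> 13 lines: fenqw xcjfo aozms cmnj hjs lkott btxx kln nznls yadm yfyqb yuvkm gtocn
Hunk 3: at line 6 remove [kln] add [kqxdn] -> 13 lines: fenqw xcjfo aozms cmnj hjs lkott btxx kqxdn nznls yadm yfyqb yuvkm gtocn
Hunk 4: at line 9 remove [yfyqb] add [clo] -> 13 lines: fenqw xcjfo aozms cmnj hjs lkott btxx kqxdn nznls yadm clo yuvkm gtocn
Hunk 5: at line 6 remove [kqxdn,nznls,yadm] add [ahb,fyxcg,ekdnz] -> 13 lines: fenqw xcjfo aozms cmnj hjs lkott btxx ahb fyxcg ekdnz clo yuvkm gtocn
Hunk 6: at line 7 remove [fyxcg,ekdnz,clo] add [yrsty,tpmu,pqmd] -> 13 lines: fenqw xcjfo aozms cmnj hjs lkott btxx ahb yrsty tpmu pqmd yuvkm gtocn
Hunk 7: at line 7 remove [yrsty] add [vizkk] -> 13 lines: fenqw xcjfo aozms cmnj hjs lkott btxx ahb vizkk tpmu pqmd yuvkm gtocn
Final line count: 13

Answer: 13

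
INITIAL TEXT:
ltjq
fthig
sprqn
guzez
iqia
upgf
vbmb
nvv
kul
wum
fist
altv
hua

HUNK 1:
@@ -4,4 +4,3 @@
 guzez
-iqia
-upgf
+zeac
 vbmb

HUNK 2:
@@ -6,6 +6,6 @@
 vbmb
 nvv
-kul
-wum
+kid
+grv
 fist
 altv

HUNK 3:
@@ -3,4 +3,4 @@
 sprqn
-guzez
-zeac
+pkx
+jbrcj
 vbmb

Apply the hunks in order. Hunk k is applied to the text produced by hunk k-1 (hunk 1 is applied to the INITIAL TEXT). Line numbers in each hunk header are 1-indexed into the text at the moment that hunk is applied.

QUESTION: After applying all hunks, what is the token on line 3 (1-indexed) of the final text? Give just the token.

Answer: sprqn

Derivation:
Hunk 1: at line 4 remove [iqia,upgf] add [zeac] -> 12 lines: ltjq fthig sprqn guzez zeac vbmb nvv kul wum fist altv hua
Hunk 2: at line 6 remove [kul,wum] add [kid,grv] -> 12 lines: ltjq fthig sprqn guzez zeac vbmb nvv kid grv fist altv hua
Hunk 3: at line 3 remove [guzez,zeac] add [pkx,jbrcj] -> 12 lines: ltjq fthig sprqn pkx jbrcj vbmb nvv kid grv fist altv hua
Final line 3: sprqn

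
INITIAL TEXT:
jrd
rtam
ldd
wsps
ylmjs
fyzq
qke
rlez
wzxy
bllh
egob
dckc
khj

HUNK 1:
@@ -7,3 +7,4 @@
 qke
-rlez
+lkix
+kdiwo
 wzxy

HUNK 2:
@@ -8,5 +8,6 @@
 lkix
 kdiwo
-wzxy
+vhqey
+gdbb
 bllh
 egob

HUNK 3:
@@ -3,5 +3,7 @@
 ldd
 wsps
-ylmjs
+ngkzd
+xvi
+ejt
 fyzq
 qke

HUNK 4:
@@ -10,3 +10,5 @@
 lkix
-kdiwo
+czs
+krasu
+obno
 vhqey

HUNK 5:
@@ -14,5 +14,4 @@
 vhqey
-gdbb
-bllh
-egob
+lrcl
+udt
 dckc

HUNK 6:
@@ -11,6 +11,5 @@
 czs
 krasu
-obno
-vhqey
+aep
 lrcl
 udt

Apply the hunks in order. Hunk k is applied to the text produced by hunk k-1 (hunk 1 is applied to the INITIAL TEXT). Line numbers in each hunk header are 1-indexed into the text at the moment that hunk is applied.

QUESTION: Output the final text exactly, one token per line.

Answer: jrd
rtam
ldd
wsps
ngkzd
xvi
ejt
fyzq
qke
lkix
czs
krasu
aep
lrcl
udt
dckc
khj

Derivation:
Hunk 1: at line 7 remove [rlez] add [lkix,kdiwo] -> 14 lines: jrd rtam ldd wsps ylmjs fyzq qke lkix kdiwo wzxy bllh egob dckc khj
Hunk 2: at line 8 remove [wzxy] add [vhqey,gdbb] -> 15 lines: jrd rtam ldd wsps ylmjs fyzq qke lkix kdiwo vhqey gdbb bllh egob dckc khj
Hunk 3: at line 3 remove [ylmjs] add [ngkzd,xvi,ejt] -> 17 lines: jrd rtam ldd wsps ngkzd xvi ejt fyzq qke lkix kdiwo vhqey gdbb bllh egob dckc khj
Hunk 4: at line 10 remove [kdiwo] add [czs,krasu,obno] -> 19 lines: jrd rtam ldd wsps ngkzd xvi ejt fyzq qke lkix czs krasu obno vhqey gdbb bllh egob dckc khj
Hunk 5: at line 14 remove [gdbb,bllh,egob] add [lrcl,udt] -> 18 lines: jrd rtam ldd wsps ngkzd xvi ejt fyzq qke lkix czs krasu obno vhqey lrcl udt dckc khj
Hunk 6: at line 11 remove [obno,vhqey] add [aep] -> 17 lines: jrd rtam ldd wsps ngkzd xvi ejt fyzq qke lkix czs krasu aep lrcl udt dckc khj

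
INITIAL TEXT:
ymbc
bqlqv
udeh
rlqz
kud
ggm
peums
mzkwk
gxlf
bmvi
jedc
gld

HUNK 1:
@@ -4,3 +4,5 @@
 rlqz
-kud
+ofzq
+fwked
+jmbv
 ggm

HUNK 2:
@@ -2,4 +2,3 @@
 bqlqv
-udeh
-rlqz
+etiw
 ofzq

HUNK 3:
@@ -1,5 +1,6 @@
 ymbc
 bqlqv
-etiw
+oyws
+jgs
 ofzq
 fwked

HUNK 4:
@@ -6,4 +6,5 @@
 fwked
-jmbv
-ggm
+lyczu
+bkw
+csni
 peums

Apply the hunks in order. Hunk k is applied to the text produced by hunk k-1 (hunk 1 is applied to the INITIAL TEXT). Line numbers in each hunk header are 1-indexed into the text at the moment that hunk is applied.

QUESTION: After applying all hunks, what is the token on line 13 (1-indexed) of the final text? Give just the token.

Hunk 1: at line 4 remove [kud] add [ofzq,fwked,jmbv] -> 14 lines: ymbc bqlqv udeh rlqz ofzq fwked jmbv ggm peums mzkwk gxlf bmvi jedc gld
Hunk 2: at line 2 remove [udeh,rlqz] add [etiw] -> 13 lines: ymbc bqlqv etiw ofzq fwked jmbv ggm peums mzkwk gxlf bmvi jedc gld
Hunk 3: at line 1 remove [etiw] add [oyws,jgs] -> 14 lines: ymbc bqlqv oyws jgs ofzq fwked jmbv ggm peums mzkwk gxlf bmvi jedc gld
Hunk 4: at line 6 remove [jmbv,ggm] add [lyczu,bkw,csni] -> 15 lines: ymbc bqlqv oyws jgs ofzq fwked lyczu bkw csni peums mzkwk gxlf bmvi jedc gld
Final line 13: bmvi

Answer: bmvi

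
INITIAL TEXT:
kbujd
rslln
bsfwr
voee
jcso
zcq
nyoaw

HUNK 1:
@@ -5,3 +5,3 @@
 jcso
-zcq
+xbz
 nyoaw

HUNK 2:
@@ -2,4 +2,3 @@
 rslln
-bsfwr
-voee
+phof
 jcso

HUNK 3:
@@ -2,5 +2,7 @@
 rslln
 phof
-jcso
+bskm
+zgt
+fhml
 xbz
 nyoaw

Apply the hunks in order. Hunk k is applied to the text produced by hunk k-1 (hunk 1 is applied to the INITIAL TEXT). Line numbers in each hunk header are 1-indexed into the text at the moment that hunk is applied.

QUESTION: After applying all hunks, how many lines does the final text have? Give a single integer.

Hunk 1: at line 5 remove [zcq] add [xbz] -> 7 lines: kbujd rslln bsfwr voee jcso xbz nyoaw
Hunk 2: at line 2 remove [bsfwr,voee] add [phof] -> 6 lines: kbujd rslln phof jcso xbz nyoaw
Hunk 3: at line 2 remove [jcso] add [bskm,zgt,fhml] -> 8 lines: kbujd rslln phof bskm zgt fhml xbz nyoaw
Final line count: 8

Answer: 8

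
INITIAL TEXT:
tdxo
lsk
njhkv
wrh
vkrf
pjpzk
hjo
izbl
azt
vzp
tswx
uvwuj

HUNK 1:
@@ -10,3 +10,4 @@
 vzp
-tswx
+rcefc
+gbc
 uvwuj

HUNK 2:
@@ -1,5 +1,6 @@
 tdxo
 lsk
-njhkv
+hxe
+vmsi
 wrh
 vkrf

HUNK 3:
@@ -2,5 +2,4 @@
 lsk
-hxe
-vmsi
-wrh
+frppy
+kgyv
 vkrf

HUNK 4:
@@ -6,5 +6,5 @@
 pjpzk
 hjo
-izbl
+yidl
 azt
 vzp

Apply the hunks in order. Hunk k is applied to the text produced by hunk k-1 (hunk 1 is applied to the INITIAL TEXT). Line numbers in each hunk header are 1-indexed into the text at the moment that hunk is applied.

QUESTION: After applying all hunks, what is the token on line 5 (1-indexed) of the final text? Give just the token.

Answer: vkrf

Derivation:
Hunk 1: at line 10 remove [tswx] add [rcefc,gbc] -> 13 lines: tdxo lsk njhkv wrh vkrf pjpzk hjo izbl azt vzp rcefc gbc uvwuj
Hunk 2: at line 1 remove [njhkv] add [hxe,vmsi] -> 14 lines: tdxo lsk hxe vmsi wrh vkrf pjpzk hjo izbl azt vzp rcefc gbc uvwuj
Hunk 3: at line 2 remove [hxe,vmsi,wrh] add [frppy,kgyv] -> 13 lines: tdxo lsk frppy kgyv vkrf pjpzk hjo izbl azt vzp rcefc gbc uvwuj
Hunk 4: at line 6 remove [izbl] add [yidl] -> 13 lines: tdxo lsk frppy kgyv vkrf pjpzk hjo yidl azt vzp rcefc gbc uvwuj
Final line 5: vkrf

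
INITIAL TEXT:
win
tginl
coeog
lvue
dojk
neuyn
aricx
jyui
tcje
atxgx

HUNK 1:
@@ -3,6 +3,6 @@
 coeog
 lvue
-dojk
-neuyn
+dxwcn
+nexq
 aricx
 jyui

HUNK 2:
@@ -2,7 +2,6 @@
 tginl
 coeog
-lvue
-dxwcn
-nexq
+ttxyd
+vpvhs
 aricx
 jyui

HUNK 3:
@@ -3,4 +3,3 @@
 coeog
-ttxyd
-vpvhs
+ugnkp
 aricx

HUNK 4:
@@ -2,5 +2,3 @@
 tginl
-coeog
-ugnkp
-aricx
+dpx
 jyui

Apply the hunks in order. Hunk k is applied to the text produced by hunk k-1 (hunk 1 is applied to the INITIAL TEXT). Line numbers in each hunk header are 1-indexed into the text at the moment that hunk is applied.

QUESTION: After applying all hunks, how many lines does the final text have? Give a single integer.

Answer: 6

Derivation:
Hunk 1: at line 3 remove [dojk,neuyn] add [dxwcn,nexq] -> 10 lines: win tginl coeog lvue dxwcn nexq aricx jyui tcje atxgx
Hunk 2: at line 2 remove [lvue,dxwcn,nexq] add [ttxyd,vpvhs] -> 9 lines: win tginl coeog ttxyd vpvhs aricx jyui tcje atxgx
Hunk 3: at line 3 remove [ttxyd,vpvhs] add [ugnkp] -> 8 lines: win tginl coeog ugnkp aricx jyui tcje atxgx
Hunk 4: at line 2 remove [coeog,ugnkp,aricx] add [dpx] -> 6 lines: win tginl dpx jyui tcje atxgx
Final line count: 6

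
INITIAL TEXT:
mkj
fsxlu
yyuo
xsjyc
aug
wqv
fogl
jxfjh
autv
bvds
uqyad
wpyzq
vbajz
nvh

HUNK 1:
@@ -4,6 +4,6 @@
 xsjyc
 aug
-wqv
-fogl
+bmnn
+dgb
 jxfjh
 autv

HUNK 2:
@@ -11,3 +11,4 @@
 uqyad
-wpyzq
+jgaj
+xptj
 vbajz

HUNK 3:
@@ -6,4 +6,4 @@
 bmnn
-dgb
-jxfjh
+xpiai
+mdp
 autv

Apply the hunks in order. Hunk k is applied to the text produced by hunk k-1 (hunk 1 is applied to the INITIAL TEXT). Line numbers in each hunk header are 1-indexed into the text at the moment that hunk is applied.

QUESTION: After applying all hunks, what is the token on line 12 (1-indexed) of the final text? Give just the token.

Answer: jgaj

Derivation:
Hunk 1: at line 4 remove [wqv,fogl] add [bmnn,dgb] -> 14 lines: mkj fsxlu yyuo xsjyc aug bmnn dgb jxfjh autv bvds uqyad wpyzq vbajz nvh
Hunk 2: at line 11 remove [wpyzq] add [jgaj,xptj] -> 15 lines: mkj fsxlu yyuo xsjyc aug bmnn dgb jxfjh autv bvds uqyad jgaj xptj vbajz nvh
Hunk 3: at line 6 remove [dgb,jxfjh] add [xpiai,mdp] -> 15 lines: mkj fsxlu yyuo xsjyc aug bmnn xpiai mdp autv bvds uqyad jgaj xptj vbajz nvh
Final line 12: jgaj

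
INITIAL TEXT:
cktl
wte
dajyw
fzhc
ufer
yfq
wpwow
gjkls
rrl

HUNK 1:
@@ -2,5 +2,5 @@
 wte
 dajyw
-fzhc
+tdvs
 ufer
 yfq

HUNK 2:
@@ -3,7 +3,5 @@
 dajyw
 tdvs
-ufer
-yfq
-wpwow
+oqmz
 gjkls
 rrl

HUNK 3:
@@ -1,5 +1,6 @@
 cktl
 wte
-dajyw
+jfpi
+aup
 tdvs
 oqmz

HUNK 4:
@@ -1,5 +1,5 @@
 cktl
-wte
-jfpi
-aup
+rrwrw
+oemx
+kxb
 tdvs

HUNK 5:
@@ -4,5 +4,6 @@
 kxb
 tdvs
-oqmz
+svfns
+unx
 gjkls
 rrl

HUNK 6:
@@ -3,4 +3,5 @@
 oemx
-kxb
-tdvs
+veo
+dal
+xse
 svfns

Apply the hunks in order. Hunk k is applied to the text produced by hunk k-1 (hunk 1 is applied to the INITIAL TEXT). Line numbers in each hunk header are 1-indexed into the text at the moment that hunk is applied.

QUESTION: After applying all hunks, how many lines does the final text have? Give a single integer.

Hunk 1: at line 2 remove [fzhc] add [tdvs] -> 9 lines: cktl wte dajyw tdvs ufer yfq wpwow gjkls rrl
Hunk 2: at line 3 remove [ufer,yfq,wpwow] add [oqmz] -> 7 lines: cktl wte dajyw tdvs oqmz gjkls rrl
Hunk 3: at line 1 remove [dajyw] add [jfpi,aup] -> 8 lines: cktl wte jfpi aup tdvs oqmz gjkls rrl
Hunk 4: at line 1 remove [wte,jfpi,aup] add [rrwrw,oemx,kxb] -> 8 lines: cktl rrwrw oemx kxb tdvs oqmz gjkls rrl
Hunk 5: at line 4 remove [oqmz] add [svfns,unx] -> 9 lines: cktl rrwrw oemx kxb tdvs svfns unx gjkls rrl
Hunk 6: at line 3 remove [kxb,tdvs] add [veo,dal,xse] -> 10 lines: cktl rrwrw oemx veo dal xse svfns unx gjkls rrl
Final line count: 10

Answer: 10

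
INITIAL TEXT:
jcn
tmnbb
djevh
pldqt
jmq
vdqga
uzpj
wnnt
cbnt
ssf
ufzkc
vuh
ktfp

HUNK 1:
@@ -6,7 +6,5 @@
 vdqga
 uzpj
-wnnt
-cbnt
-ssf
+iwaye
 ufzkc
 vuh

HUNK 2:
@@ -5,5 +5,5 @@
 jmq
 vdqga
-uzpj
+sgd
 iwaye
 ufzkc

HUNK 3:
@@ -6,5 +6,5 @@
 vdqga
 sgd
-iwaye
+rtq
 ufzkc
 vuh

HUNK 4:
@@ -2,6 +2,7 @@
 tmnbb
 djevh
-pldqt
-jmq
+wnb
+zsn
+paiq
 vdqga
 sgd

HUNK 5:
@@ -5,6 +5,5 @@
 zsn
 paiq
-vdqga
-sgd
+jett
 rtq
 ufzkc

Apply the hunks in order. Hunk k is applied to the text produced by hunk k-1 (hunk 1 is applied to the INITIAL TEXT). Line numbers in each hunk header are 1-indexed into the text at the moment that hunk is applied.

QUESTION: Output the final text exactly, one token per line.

Answer: jcn
tmnbb
djevh
wnb
zsn
paiq
jett
rtq
ufzkc
vuh
ktfp

Derivation:
Hunk 1: at line 6 remove [wnnt,cbnt,ssf] add [iwaye] -> 11 lines: jcn tmnbb djevh pldqt jmq vdqga uzpj iwaye ufzkc vuh ktfp
Hunk 2: at line 5 remove [uzpj] add [sgd] -> 11 lines: jcn tmnbb djevh pldqt jmq vdqga sgd iwaye ufzkc vuh ktfp
Hunk 3: at line 6 remove [iwaye] add [rtq] -> 11 lines: jcn tmnbb djevh pldqt jmq vdqga sgd rtq ufzkc vuh ktfp
Hunk 4: at line 2 remove [pldqt,jmq] add [wnb,zsn,paiq] -> 12 lines: jcn tmnbb djevh wnb zsn paiq vdqga sgd rtq ufzkc vuh ktfp
Hunk 5: at line 5 remove [vdqga,sgd] add [jett] -> 11 lines: jcn tmnbb djevh wnb zsn paiq jett rtq ufzkc vuh ktfp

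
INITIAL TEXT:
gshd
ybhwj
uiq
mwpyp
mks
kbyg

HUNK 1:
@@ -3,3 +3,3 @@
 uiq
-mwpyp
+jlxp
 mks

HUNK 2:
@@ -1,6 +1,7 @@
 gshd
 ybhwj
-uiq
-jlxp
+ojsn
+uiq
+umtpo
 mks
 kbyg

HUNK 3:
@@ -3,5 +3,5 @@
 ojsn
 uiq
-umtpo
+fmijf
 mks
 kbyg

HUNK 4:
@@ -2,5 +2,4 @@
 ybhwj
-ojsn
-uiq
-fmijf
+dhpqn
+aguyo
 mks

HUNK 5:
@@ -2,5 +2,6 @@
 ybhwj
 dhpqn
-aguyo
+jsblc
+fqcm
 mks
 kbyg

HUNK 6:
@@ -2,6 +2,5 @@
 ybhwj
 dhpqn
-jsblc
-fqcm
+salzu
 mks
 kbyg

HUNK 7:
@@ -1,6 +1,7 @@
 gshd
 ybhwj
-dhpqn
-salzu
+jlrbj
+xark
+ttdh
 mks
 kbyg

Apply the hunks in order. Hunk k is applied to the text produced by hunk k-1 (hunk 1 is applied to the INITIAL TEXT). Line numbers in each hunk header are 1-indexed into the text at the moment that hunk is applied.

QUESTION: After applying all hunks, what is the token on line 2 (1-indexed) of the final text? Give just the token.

Hunk 1: at line 3 remove [mwpyp] add [jlxp] -> 6 lines: gshd ybhwj uiq jlxp mks kbyg
Hunk 2: at line 1 remove [uiq,jlxp] add [ojsn,uiq,umtpo] -> 7 lines: gshd ybhwj ojsn uiq umtpo mks kbyg
Hunk 3: at line 3 remove [umtpo] add [fmijf] -> 7 lines: gshd ybhwj ojsn uiq fmijf mks kbyg
Hunk 4: at line 2 remove [ojsn,uiq,fmijf] add [dhpqn,aguyo] -> 6 lines: gshd ybhwj dhpqn aguyo mks kbyg
Hunk 5: at line 2 remove [aguyo] add [jsblc,fqcm] -> 7 lines: gshd ybhwj dhpqn jsblc fqcm mks kbyg
Hunk 6: at line 2 remove [jsblc,fqcm] add [salzu] -> 6 lines: gshd ybhwj dhpqn salzu mks kbyg
Hunk 7: at line 1 remove [dhpqn,salzu] add [jlrbj,xark,ttdh] -> 7 lines: gshd ybhwj jlrbj xark ttdh mks kbyg
Final line 2: ybhwj

Answer: ybhwj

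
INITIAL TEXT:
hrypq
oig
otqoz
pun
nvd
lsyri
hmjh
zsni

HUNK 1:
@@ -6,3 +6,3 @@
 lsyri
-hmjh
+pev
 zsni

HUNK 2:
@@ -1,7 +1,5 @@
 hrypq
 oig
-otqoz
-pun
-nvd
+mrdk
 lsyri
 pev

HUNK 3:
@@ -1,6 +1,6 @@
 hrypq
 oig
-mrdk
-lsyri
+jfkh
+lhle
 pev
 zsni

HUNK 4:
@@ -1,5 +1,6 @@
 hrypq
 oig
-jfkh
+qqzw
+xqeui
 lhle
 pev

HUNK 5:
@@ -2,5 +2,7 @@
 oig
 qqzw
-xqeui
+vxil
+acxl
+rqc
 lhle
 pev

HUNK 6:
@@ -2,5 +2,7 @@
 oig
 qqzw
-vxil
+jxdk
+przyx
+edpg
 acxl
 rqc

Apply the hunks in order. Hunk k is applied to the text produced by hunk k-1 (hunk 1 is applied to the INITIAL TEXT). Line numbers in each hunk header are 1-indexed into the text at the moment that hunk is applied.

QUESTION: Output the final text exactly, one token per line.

Hunk 1: at line 6 remove [hmjh] add [pev] -> 8 lines: hrypq oig otqoz pun nvd lsyri pev zsni
Hunk 2: at line 1 remove [otqoz,pun,nvd] add [mrdk] -> 6 lines: hrypq oig mrdk lsyri pev zsni
Hunk 3: at line 1 remove [mrdk,lsyri] add [jfkh,lhle] -> 6 lines: hrypq oig jfkh lhle pev zsni
Hunk 4: at line 1 remove [jfkh] add [qqzw,xqeui] -> 7 lines: hrypq oig qqzw xqeui lhle pev zsni
Hunk 5: at line 2 remove [xqeui] add [vxil,acxl,rqc] -> 9 lines: hrypq oig qqzw vxil acxl rqc lhle pev zsni
Hunk 6: at line 2 remove [vxil] add [jxdk,przyx,edpg] -> 11 lines: hrypq oig qqzw jxdk przyx edpg acxl rqc lhle pev zsni

Answer: hrypq
oig
qqzw
jxdk
przyx
edpg
acxl
rqc
lhle
pev
zsni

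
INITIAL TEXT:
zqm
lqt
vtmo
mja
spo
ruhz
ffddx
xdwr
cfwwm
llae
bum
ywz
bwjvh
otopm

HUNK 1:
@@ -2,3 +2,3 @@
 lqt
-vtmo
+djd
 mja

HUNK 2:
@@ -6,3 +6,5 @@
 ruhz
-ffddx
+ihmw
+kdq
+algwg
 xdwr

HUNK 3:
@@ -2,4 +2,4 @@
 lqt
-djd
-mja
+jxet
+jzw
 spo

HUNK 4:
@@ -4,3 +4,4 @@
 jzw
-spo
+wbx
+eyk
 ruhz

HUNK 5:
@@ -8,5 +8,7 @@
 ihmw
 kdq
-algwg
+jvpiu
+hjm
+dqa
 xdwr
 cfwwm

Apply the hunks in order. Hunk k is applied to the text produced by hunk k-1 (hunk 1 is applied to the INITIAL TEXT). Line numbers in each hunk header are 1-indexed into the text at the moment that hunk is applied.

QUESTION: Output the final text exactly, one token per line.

Answer: zqm
lqt
jxet
jzw
wbx
eyk
ruhz
ihmw
kdq
jvpiu
hjm
dqa
xdwr
cfwwm
llae
bum
ywz
bwjvh
otopm

Derivation:
Hunk 1: at line 2 remove [vtmo] add [djd] -> 14 lines: zqm lqt djd mja spo ruhz ffddx xdwr cfwwm llae bum ywz bwjvh otopm
Hunk 2: at line 6 remove [ffddx] add [ihmw,kdq,algwg] -> 16 lines: zqm lqt djd mja spo ruhz ihmw kdq algwg xdwr cfwwm llae bum ywz bwjvh otopm
Hunk 3: at line 2 remove [djd,mja] add [jxet,jzw] -> 16 lines: zqm lqt jxet jzw spo ruhz ihmw kdq algwg xdwr cfwwm llae bum ywz bwjvh otopm
Hunk 4: at line 4 remove [spo] add [wbx,eyk] -> 17 lines: zqm lqt jxet jzw wbx eyk ruhz ihmw kdq algwg xdwr cfwwm llae bum ywz bwjvh otopm
Hunk 5: at line 8 remove [algwg] add [jvpiu,hjm,dqa] -> 19 lines: zqm lqt jxet jzw wbx eyk ruhz ihmw kdq jvpiu hjm dqa xdwr cfwwm llae bum ywz bwjvh otopm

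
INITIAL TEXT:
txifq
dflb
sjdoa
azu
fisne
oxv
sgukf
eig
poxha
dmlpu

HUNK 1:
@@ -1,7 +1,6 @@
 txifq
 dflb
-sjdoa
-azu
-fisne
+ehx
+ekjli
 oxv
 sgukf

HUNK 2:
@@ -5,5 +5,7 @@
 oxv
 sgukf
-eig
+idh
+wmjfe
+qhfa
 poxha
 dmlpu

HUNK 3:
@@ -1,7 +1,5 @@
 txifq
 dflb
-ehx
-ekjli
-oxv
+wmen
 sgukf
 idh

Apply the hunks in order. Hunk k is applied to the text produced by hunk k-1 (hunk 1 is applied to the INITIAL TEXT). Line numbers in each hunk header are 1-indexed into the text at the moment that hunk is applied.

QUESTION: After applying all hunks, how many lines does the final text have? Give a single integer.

Hunk 1: at line 1 remove [sjdoa,azu,fisne] add [ehx,ekjli] -> 9 lines: txifq dflb ehx ekjli oxv sgukf eig poxha dmlpu
Hunk 2: at line 5 remove [eig] add [idh,wmjfe,qhfa] -> 11 lines: txifq dflb ehx ekjli oxv sgukf idh wmjfe qhfa poxha dmlpu
Hunk 3: at line 1 remove [ehx,ekjli,oxv] add [wmen] -> 9 lines: txifq dflb wmen sgukf idh wmjfe qhfa poxha dmlpu
Final line count: 9

Answer: 9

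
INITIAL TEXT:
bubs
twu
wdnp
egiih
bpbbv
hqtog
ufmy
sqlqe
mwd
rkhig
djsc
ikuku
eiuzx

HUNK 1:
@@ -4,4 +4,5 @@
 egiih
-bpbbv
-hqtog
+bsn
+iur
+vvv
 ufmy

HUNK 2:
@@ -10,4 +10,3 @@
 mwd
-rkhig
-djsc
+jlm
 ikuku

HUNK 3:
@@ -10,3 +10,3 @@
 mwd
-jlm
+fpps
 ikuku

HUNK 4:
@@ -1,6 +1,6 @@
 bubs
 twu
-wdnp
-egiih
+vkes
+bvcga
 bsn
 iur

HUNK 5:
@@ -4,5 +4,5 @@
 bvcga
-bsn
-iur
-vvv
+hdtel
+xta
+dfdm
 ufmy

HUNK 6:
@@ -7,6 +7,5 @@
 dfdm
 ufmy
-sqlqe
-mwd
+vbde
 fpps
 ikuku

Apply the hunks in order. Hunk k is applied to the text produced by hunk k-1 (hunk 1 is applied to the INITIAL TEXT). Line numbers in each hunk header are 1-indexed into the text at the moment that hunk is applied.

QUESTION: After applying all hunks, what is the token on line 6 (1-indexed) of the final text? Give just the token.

Answer: xta

Derivation:
Hunk 1: at line 4 remove [bpbbv,hqtog] add [bsn,iur,vvv] -> 14 lines: bubs twu wdnp egiih bsn iur vvv ufmy sqlqe mwd rkhig djsc ikuku eiuzx
Hunk 2: at line 10 remove [rkhig,djsc] add [jlm] -> 13 lines: bubs twu wdnp egiih bsn iur vvv ufmy sqlqe mwd jlm ikuku eiuzx
Hunk 3: at line 10 remove [jlm] add [fpps] -> 13 lines: bubs twu wdnp egiih bsn iur vvv ufmy sqlqe mwd fpps ikuku eiuzx
Hunk 4: at line 1 remove [wdnp,egiih] add [vkes,bvcga] -> 13 lines: bubs twu vkes bvcga bsn iur vvv ufmy sqlqe mwd fpps ikuku eiuzx
Hunk 5: at line 4 remove [bsn,iur,vvv] add [hdtel,xta,dfdm] -> 13 lines: bubs twu vkes bvcga hdtel xta dfdm ufmy sqlqe mwd fpps ikuku eiuzx
Hunk 6: at line 7 remove [sqlqe,mwd] add [vbde] -> 12 lines: bubs twu vkes bvcga hdtel xta dfdm ufmy vbde fpps ikuku eiuzx
Final line 6: xta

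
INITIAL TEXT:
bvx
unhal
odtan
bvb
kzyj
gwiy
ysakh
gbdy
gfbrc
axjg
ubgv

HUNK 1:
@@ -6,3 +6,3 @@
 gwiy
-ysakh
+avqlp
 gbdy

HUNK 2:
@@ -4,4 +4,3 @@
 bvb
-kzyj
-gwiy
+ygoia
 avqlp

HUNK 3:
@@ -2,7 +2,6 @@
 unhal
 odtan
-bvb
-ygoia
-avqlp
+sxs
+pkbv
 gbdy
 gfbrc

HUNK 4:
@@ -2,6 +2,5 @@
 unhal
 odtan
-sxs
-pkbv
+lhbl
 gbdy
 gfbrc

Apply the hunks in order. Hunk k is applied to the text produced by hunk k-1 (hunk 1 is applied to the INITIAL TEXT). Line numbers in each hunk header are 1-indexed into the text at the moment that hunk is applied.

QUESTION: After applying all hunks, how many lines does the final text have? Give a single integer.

Answer: 8

Derivation:
Hunk 1: at line 6 remove [ysakh] add [avqlp] -> 11 lines: bvx unhal odtan bvb kzyj gwiy avqlp gbdy gfbrc axjg ubgv
Hunk 2: at line 4 remove [kzyj,gwiy] add [ygoia] -> 10 lines: bvx unhal odtan bvb ygoia avqlp gbdy gfbrc axjg ubgv
Hunk 3: at line 2 remove [bvb,ygoia,avqlp] add [sxs,pkbv] -> 9 lines: bvx unhal odtan sxs pkbv gbdy gfbrc axjg ubgv
Hunk 4: at line 2 remove [sxs,pkbv] add [lhbl] -> 8 lines: bvx unhal odtan lhbl gbdy gfbrc axjg ubgv
Final line count: 8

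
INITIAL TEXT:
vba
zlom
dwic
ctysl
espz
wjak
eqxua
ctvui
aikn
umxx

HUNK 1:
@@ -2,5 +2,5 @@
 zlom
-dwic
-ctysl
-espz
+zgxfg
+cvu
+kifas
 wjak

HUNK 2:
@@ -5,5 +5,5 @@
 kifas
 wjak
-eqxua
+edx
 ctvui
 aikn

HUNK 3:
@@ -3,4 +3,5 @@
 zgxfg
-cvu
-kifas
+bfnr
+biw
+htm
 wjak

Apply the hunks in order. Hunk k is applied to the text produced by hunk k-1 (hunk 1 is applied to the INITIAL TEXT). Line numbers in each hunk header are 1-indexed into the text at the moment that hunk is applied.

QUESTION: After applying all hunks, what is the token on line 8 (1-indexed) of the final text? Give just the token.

Answer: edx

Derivation:
Hunk 1: at line 2 remove [dwic,ctysl,espz] add [zgxfg,cvu,kifas] -> 10 lines: vba zlom zgxfg cvu kifas wjak eqxua ctvui aikn umxx
Hunk 2: at line 5 remove [eqxua] add [edx] -> 10 lines: vba zlom zgxfg cvu kifas wjak edx ctvui aikn umxx
Hunk 3: at line 3 remove [cvu,kifas] add [bfnr,biw,htm] -> 11 lines: vba zlom zgxfg bfnr biw htm wjak edx ctvui aikn umxx
Final line 8: edx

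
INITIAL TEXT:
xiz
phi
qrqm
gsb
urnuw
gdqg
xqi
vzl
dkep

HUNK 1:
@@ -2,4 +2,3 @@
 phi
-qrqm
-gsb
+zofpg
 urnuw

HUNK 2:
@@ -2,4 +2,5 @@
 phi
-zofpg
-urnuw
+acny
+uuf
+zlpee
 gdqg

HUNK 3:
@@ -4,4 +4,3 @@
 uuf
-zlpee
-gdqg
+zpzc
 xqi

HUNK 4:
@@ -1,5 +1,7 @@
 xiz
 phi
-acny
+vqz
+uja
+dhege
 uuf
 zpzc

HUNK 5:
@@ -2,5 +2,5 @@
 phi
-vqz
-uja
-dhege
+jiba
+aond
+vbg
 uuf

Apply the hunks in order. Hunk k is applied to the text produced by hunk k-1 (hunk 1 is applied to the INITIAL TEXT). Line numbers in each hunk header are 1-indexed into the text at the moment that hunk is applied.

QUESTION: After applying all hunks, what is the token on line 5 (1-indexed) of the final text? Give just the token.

Hunk 1: at line 2 remove [qrqm,gsb] add [zofpg] -> 8 lines: xiz phi zofpg urnuw gdqg xqi vzl dkep
Hunk 2: at line 2 remove [zofpg,urnuw] add [acny,uuf,zlpee] -> 9 lines: xiz phi acny uuf zlpee gdqg xqi vzl dkep
Hunk 3: at line 4 remove [zlpee,gdqg] add [zpzc] -> 8 lines: xiz phi acny uuf zpzc xqi vzl dkep
Hunk 4: at line 1 remove [acny] add [vqz,uja,dhege] -> 10 lines: xiz phi vqz uja dhege uuf zpzc xqi vzl dkep
Hunk 5: at line 2 remove [vqz,uja,dhege] add [jiba,aond,vbg] -> 10 lines: xiz phi jiba aond vbg uuf zpzc xqi vzl dkep
Final line 5: vbg

Answer: vbg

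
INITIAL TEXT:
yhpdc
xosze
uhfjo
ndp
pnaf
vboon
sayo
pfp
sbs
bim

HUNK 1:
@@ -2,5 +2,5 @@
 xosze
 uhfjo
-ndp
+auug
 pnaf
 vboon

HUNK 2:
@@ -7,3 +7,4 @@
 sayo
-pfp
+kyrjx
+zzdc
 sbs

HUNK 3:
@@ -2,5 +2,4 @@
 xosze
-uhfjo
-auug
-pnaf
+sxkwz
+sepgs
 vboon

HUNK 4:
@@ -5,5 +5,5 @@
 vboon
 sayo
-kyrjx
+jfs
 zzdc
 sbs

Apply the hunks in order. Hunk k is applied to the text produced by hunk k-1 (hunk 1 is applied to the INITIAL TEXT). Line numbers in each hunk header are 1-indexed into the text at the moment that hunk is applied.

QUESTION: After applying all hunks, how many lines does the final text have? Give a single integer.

Hunk 1: at line 2 remove [ndp] add [auug] -> 10 lines: yhpdc xosze uhfjo auug pnaf vboon sayo pfp sbs bim
Hunk 2: at line 7 remove [pfp] add [kyrjx,zzdc] -> 11 lines: yhpdc xosze uhfjo auug pnaf vboon sayo kyrjx zzdc sbs bim
Hunk 3: at line 2 remove [uhfjo,auug,pnaf] add [sxkwz,sepgs] -> 10 lines: yhpdc xosze sxkwz sepgs vboon sayo kyrjx zzdc sbs bim
Hunk 4: at line 5 remove [kyrjx] add [jfs] -> 10 lines: yhpdc xosze sxkwz sepgs vboon sayo jfs zzdc sbs bim
Final line count: 10

Answer: 10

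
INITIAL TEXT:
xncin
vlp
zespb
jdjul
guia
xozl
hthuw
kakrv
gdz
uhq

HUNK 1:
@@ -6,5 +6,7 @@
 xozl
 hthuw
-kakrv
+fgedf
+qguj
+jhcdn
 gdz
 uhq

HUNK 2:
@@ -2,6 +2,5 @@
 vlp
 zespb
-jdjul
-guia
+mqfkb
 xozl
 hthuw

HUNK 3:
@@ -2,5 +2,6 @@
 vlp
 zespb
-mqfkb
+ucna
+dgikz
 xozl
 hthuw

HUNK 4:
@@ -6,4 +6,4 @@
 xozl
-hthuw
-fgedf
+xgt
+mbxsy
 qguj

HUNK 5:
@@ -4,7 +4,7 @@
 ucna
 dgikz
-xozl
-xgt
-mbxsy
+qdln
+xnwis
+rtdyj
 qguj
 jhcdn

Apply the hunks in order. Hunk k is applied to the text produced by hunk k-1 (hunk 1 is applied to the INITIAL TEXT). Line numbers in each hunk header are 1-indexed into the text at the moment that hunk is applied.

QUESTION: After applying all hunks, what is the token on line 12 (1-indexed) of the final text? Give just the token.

Hunk 1: at line 6 remove [kakrv] add [fgedf,qguj,jhcdn] -> 12 lines: xncin vlp zespb jdjul guia xozl hthuw fgedf qguj jhcdn gdz uhq
Hunk 2: at line 2 remove [jdjul,guia] add [mqfkb] -> 11 lines: xncin vlp zespb mqfkb xozl hthuw fgedf qguj jhcdn gdz uhq
Hunk 3: at line 2 remove [mqfkb] add [ucna,dgikz] -> 12 lines: xncin vlp zespb ucna dgikz xozl hthuw fgedf qguj jhcdn gdz uhq
Hunk 4: at line 6 remove [hthuw,fgedf] add [xgt,mbxsy] -> 12 lines: xncin vlp zespb ucna dgikz xozl xgt mbxsy qguj jhcdn gdz uhq
Hunk 5: at line 4 remove [xozl,xgt,mbxsy] add [qdln,xnwis,rtdyj] -> 12 lines: xncin vlp zespb ucna dgikz qdln xnwis rtdyj qguj jhcdn gdz uhq
Final line 12: uhq

Answer: uhq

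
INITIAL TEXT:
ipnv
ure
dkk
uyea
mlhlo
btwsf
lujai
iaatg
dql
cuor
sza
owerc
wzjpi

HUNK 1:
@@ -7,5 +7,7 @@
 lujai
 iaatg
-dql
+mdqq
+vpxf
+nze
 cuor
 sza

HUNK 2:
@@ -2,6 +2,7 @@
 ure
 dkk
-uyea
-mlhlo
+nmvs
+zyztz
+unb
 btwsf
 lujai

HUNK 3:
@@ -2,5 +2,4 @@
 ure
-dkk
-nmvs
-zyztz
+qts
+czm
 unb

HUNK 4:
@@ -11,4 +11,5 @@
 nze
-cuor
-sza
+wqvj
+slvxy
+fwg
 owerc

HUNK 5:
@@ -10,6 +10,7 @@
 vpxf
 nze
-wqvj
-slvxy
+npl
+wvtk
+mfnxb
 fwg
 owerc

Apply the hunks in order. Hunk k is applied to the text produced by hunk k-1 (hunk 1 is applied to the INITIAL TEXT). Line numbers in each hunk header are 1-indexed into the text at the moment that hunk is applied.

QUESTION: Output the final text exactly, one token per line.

Answer: ipnv
ure
qts
czm
unb
btwsf
lujai
iaatg
mdqq
vpxf
nze
npl
wvtk
mfnxb
fwg
owerc
wzjpi

Derivation:
Hunk 1: at line 7 remove [dql] add [mdqq,vpxf,nze] -> 15 lines: ipnv ure dkk uyea mlhlo btwsf lujai iaatg mdqq vpxf nze cuor sza owerc wzjpi
Hunk 2: at line 2 remove [uyea,mlhlo] add [nmvs,zyztz,unb] -> 16 lines: ipnv ure dkk nmvs zyztz unb btwsf lujai iaatg mdqq vpxf nze cuor sza owerc wzjpi
Hunk 3: at line 2 remove [dkk,nmvs,zyztz] add [qts,czm] -> 15 lines: ipnv ure qts czm unb btwsf lujai iaatg mdqq vpxf nze cuor sza owerc wzjpi
Hunk 4: at line 11 remove [cuor,sza] add [wqvj,slvxy,fwg] -> 16 lines: ipnv ure qts czm unb btwsf lujai iaatg mdqq vpxf nze wqvj slvxy fwg owerc wzjpi
Hunk 5: at line 10 remove [wqvj,slvxy] add [npl,wvtk,mfnxb] -> 17 lines: ipnv ure qts czm unb btwsf lujai iaatg mdqq vpxf nze npl wvtk mfnxb fwg owerc wzjpi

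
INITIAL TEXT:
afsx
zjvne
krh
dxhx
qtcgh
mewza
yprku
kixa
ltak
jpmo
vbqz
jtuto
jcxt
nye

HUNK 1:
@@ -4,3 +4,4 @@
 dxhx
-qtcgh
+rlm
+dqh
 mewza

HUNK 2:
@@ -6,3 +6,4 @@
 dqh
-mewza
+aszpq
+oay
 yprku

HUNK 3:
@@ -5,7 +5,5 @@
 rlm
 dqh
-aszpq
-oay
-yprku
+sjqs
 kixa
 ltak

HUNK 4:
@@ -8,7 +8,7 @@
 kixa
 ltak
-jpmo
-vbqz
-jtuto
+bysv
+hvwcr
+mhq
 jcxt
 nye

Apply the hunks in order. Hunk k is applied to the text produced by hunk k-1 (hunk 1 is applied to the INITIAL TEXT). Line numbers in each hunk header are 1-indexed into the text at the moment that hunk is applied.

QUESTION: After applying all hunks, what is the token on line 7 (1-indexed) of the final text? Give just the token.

Hunk 1: at line 4 remove [qtcgh] add [rlm,dqh] -> 15 lines: afsx zjvne krh dxhx rlm dqh mewza yprku kixa ltak jpmo vbqz jtuto jcxt nye
Hunk 2: at line 6 remove [mewza] add [aszpq,oay] -> 16 lines: afsx zjvne krh dxhx rlm dqh aszpq oay yprku kixa ltak jpmo vbqz jtuto jcxt nye
Hunk 3: at line 5 remove [aszpq,oay,yprku] add [sjqs] -> 14 lines: afsx zjvne krh dxhx rlm dqh sjqs kixa ltak jpmo vbqz jtuto jcxt nye
Hunk 4: at line 8 remove [jpmo,vbqz,jtuto] add [bysv,hvwcr,mhq] -> 14 lines: afsx zjvne krh dxhx rlm dqh sjqs kixa ltak bysv hvwcr mhq jcxt nye
Final line 7: sjqs

Answer: sjqs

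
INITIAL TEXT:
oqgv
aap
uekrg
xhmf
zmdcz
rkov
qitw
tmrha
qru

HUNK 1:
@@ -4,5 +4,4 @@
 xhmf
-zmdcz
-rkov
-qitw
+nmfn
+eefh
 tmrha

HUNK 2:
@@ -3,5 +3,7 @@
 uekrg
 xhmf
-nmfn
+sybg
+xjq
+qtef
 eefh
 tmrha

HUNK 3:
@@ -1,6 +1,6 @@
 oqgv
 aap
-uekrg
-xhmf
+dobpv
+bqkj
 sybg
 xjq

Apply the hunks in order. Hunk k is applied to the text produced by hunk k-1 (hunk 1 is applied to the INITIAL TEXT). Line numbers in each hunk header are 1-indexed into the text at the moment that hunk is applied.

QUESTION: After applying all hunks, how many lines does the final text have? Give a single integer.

Answer: 10

Derivation:
Hunk 1: at line 4 remove [zmdcz,rkov,qitw] add [nmfn,eefh] -> 8 lines: oqgv aap uekrg xhmf nmfn eefh tmrha qru
Hunk 2: at line 3 remove [nmfn] add [sybg,xjq,qtef] -> 10 lines: oqgv aap uekrg xhmf sybg xjq qtef eefh tmrha qru
Hunk 3: at line 1 remove [uekrg,xhmf] add [dobpv,bqkj] -> 10 lines: oqgv aap dobpv bqkj sybg xjq qtef eefh tmrha qru
Final line count: 10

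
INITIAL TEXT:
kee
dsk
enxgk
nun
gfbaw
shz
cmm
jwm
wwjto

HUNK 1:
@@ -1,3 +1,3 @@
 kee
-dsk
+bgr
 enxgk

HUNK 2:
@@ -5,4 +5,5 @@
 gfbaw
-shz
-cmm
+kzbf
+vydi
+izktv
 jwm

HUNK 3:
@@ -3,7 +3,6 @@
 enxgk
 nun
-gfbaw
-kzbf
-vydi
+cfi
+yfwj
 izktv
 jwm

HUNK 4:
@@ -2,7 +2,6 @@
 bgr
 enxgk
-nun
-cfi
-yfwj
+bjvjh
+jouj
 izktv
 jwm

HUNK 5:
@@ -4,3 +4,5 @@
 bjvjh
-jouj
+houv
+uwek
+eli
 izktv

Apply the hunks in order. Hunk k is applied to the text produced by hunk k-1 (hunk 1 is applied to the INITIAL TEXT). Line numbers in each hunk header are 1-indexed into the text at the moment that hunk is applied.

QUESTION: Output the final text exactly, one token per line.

Hunk 1: at line 1 remove [dsk] add [bgr] -> 9 lines: kee bgr enxgk nun gfbaw shz cmm jwm wwjto
Hunk 2: at line 5 remove [shz,cmm] add [kzbf,vydi,izktv] -> 10 lines: kee bgr enxgk nun gfbaw kzbf vydi izktv jwm wwjto
Hunk 3: at line 3 remove [gfbaw,kzbf,vydi] add [cfi,yfwj] -> 9 lines: kee bgr enxgk nun cfi yfwj izktv jwm wwjto
Hunk 4: at line 2 remove [nun,cfi,yfwj] add [bjvjh,jouj] -> 8 lines: kee bgr enxgk bjvjh jouj izktv jwm wwjto
Hunk 5: at line 4 remove [jouj] add [houv,uwek,eli] -> 10 lines: kee bgr enxgk bjvjh houv uwek eli izktv jwm wwjto

Answer: kee
bgr
enxgk
bjvjh
houv
uwek
eli
izktv
jwm
wwjto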